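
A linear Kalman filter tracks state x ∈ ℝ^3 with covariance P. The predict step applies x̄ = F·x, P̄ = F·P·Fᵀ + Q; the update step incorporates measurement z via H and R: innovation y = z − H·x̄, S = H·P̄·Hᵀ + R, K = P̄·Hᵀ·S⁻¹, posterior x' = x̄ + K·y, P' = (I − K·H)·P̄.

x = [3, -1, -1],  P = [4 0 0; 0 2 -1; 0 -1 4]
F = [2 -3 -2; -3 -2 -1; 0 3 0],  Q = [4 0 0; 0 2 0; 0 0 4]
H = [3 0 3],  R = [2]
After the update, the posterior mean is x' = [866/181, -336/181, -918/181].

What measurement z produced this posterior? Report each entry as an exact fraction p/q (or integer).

x̄ = F·x = [11, -6, -3]
P̄ = F·P·Fᵀ + Q = [42 -11 -12; -11 46 -9; -12 -9 22]
S = H·P̄·Hᵀ + R = [362]
K = P̄·Hᵀ·S⁻¹ = [45/181; -30/181; 15/181]
x' − x̄ = [-1125/181, 750/181, -375/181] = K·y
y = (KᵀK)⁻¹·Kᵀ·(x' − x̄) = [-25]
z = y + H·x̄ = [-25] + [24] = [-1]

z = [-1]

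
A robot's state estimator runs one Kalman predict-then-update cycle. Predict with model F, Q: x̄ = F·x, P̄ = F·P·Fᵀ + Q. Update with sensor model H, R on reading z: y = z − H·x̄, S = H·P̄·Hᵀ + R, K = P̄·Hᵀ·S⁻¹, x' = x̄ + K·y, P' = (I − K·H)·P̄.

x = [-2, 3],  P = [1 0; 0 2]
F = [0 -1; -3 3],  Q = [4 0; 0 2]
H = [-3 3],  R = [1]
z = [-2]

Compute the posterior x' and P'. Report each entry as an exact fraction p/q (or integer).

x̄ = F·x = [-3, 15]
P̄ = F·P·Fᵀ + Q = [6 -6; -6 29]
y = z − H·x̄ = [-56]
S = H·P̄·Hᵀ + R = [424]
K = P̄·Hᵀ·S⁻¹ = [-9/106; 105/424]
x' = x̄ + K·y = [93/53, 60/53]
P' = (I − K·H)·P̄ = [156/53 309/106; 309/106 1271/424]

x' = [93/53, 60/53]
P' = [156/53 309/106; 309/106 1271/424]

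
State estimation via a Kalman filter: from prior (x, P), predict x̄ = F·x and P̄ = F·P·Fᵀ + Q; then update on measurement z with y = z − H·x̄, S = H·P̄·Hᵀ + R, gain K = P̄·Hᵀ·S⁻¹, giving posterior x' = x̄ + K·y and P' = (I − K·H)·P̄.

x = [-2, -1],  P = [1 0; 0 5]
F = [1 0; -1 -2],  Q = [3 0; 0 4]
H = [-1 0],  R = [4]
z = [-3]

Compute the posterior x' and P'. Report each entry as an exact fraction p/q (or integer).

x̄ = F·x = [-2, 4]
P̄ = F·P·Fᵀ + Q = [4 -1; -1 25]
y = z − H·x̄ = [-5]
S = H·P̄·Hᵀ + R = [8]
K = P̄·Hᵀ·S⁻¹ = [-1/2; 1/8]
x' = x̄ + K·y = [1/2, 27/8]
P' = (I − K·H)·P̄ = [2 -1/2; -1/2 199/8]

x' = [1/2, 27/8]
P' = [2 -1/2; -1/2 199/8]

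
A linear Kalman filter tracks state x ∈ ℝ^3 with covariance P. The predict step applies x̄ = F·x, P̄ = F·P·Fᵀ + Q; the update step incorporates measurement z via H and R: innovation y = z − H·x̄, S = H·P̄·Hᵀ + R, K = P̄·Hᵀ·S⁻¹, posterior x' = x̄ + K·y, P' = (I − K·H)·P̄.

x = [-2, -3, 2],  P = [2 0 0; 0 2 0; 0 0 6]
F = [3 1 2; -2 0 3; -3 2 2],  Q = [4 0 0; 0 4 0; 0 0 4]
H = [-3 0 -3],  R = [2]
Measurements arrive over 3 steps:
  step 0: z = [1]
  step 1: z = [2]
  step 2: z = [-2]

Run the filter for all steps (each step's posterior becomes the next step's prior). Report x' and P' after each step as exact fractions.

step 0: x̄ = F·x = [-5, 10, 4]
step 0: P̄ = F·P·Fᵀ + Q = [48 24 10; 24 66 48; 10 48 54]
step 0: y = z − H·x̄ = [-2]
step 0: S = H·P̄·Hᵀ + R = [1100]
step 0: K = P̄·Hᵀ·S⁻¹ = [-87/550; -54/275; -48/275]
step 0: x' = x̄ + K·y = [-1288/275, 2858/275, 1196/275]
step 0: P' = (I − K·H)·P̄ = [5631/275 -2796/275 -5602/275; -2796/275 6486/275 2832/275; -5602/275 2832/275 5634/275]
step 1: x̄ = F·x = [126/25, 6164/275, 11972/275]
step 1: P̄ = F·P·Fᵀ + Q = [739/25 -1264/25 -597/25; -1264/25 141554/275 168592/275; -597/25 168592/275 223691/275]
step 1: y = z − H·x̄ = [40624/275]
step 1: S = H·P̄·Hᵀ + R = [1968724/275]
step 1: K = P̄·Hᵀ·S⁻¹ = [-2343/984362; -116016/492181; -162843/492181]
step 1: x' = x̄ + K·y = [2307534/492181, -6106292/492181, -2628884/492181]
step 1: P' = (I − K·H)·P̄ = [14528908/492181 -26861584/492181 -14528127/492181; -26861584/492181 57568510/492181 26938928/492181; -14528127/492181 26938928/492181 14636689/492181]
step 2: x̄ = F·x = [-4441458/492181, -12501720/492181, -24392954/492181]
step 2: P̄ = F·P·Fᵀ + Q = [21092846/492181 62546003/492181 123972420/492181; 62546003/492181 366152081/492181 632939137/492181; 123972420/492181 632939137/492181 1133737648/492181]
step 2: y = z − H·x̄ = [-87487598/492181]
step 2: S = H·P̄·Hᵀ + R = [12625962368/492181]
step 2: K = P̄·Hᵀ·S⁻¹ = [-217597899/6312981184; -521613855/3156490592; -943282551/3156490592]
step 2: x' = x̄ + K·y = [-9144728535/3156490592, 6271251525/1578245296, 5617237165/1578245296]
step 2: P' = (I − K·H)·P̄ = [39072057451/3156490592 -30048181297/1578245296 -19499762409/1578245296; -30048181297/1578245296 34251395323/789122648 15111026291/789122648; -19499762409/1578245296 15111026291/789122648 9907094963/789122648]

step 0: x' = [-1288/275, 2858/275, 1196/275], P' = [5631/275 -2796/275 -5602/275; -2796/275 6486/275 2832/275; -5602/275 2832/275 5634/275]
step 1: x' = [2307534/492181, -6106292/492181, -2628884/492181], P' = [14528908/492181 -26861584/492181 -14528127/492181; -26861584/492181 57568510/492181 26938928/492181; -14528127/492181 26938928/492181 14636689/492181]
step 2: x' = [-9144728535/3156490592, 6271251525/1578245296, 5617237165/1578245296], P' = [39072057451/3156490592 -30048181297/1578245296 -19499762409/1578245296; -30048181297/1578245296 34251395323/789122648 15111026291/789122648; -19499762409/1578245296 15111026291/789122648 9907094963/789122648]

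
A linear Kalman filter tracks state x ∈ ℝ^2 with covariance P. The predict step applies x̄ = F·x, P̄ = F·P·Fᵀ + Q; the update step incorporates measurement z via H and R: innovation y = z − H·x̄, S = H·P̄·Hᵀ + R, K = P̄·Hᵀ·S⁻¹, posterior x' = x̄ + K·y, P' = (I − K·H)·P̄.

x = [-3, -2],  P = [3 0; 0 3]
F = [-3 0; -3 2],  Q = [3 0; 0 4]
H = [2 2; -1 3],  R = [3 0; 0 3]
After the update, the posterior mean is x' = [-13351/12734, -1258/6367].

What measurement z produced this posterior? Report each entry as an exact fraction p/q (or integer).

z = [-3, 1]

x̄ = F·x = [9, 5]
P̄ = F·P·Fᵀ + Q = [30 27; 27 43]
S = H·P̄·Hᵀ + R = [511 306; 306 258]
K = P̄·Hᵀ·S⁻¹ = [2301/6367 -2941/12734; 818/6367 1547/6367]
x' − x̄ = [-127957/12734, -33093/6367] = K·y
y = (KᵀK)⁻¹·Kᵀ·(x' − x̄) = [-31, -5]
z = y + H·x̄ = [-31, -5] + [28, 6] = [-3, 1]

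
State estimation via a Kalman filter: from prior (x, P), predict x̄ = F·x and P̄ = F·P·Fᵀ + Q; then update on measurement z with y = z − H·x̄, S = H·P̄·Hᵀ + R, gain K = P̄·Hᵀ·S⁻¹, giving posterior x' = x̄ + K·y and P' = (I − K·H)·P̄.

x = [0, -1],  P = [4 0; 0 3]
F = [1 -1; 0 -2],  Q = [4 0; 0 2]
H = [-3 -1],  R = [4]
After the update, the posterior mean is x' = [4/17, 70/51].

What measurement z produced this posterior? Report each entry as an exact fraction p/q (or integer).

z = [-2]

x̄ = F·x = [1, 2]
P̄ = F·P·Fᵀ + Q = [11 6; 6 14]
S = H·P̄·Hᵀ + R = [153]
K = P̄·Hᵀ·S⁻¹ = [-13/51; -32/153]
x' − x̄ = [-13/17, -32/51] = K·y
y = (KᵀK)⁻¹·Kᵀ·(x' − x̄) = [3]
z = y + H·x̄ = [3] + [-5] = [-2]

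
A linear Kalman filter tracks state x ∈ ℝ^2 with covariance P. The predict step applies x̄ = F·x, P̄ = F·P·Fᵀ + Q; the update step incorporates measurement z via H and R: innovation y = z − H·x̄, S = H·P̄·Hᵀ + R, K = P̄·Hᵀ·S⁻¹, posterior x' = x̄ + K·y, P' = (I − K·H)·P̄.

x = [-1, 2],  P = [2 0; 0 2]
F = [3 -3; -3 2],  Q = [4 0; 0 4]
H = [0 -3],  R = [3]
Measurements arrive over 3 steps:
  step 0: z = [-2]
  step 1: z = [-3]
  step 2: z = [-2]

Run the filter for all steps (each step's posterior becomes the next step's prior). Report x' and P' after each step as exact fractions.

step 0: x̄ = F·x = [-9, 7]
step 0: P̄ = F·P·Fᵀ + Q = [40 -30; -30 30]
step 0: y = z − H·x̄ = [19]
step 0: S = H·P̄·Hᵀ + R = [273]
step 0: K = P̄·Hᵀ·S⁻¹ = [30/91; -30/91]
step 0: x' = x̄ + K·y = [-249/91, 67/91]
step 0: P' = (I − K·H)·P̄ = [940/91 -30/91; -30/91 30/91]
step 1: x̄ = F·x = [-948/91, 881/91]
step 1: P̄ = F·P·Fᵀ + Q = [9634/91 -9090/91; -9090/91 9304/91]
step 1: y = z − H·x̄ = [2370/91]
step 1: S = H·P̄·Hᵀ + R = [84009/91]
step 1: K = P̄·Hᵀ·S⁻¹ = [9090/28003; -9304/28003]
step 1: x' = x̄ + K·y = [-54984/28003, 28793/28003]
step 1: P' = (I − K·H)·P̄ = [240622/28003 -9090/28003; -9090/28003 9304/28003]
step 2: x̄ = F·x = [-251331/28003, 222538/28003]
step 2: P̄ = F·P·Fᵀ + Q = [2524966/28003 -2357772/28003; -2357772/28003 2423906/28003]
step 2: y = z − H·x̄ = [611608/28003]
step 2: S = H·P̄·Hᵀ + R = [21899163/28003]
step 2: K = P̄·Hᵀ·S⁻¹ = [2357772/7299721; -2423906/7299721]
step 2: x' = x̄ + K·y = [-14020425/7299721, 5070350/7299721]
step 2: P' = (I − K·H)·P̄ = [62646178/7299721 -2357772/7299721; -2357772/7299721 2423906/7299721]

step 0: x' = [-249/91, 67/91], P' = [940/91 -30/91; -30/91 30/91]
step 1: x' = [-54984/28003, 28793/28003], P' = [240622/28003 -9090/28003; -9090/28003 9304/28003]
step 2: x' = [-14020425/7299721, 5070350/7299721], P' = [62646178/7299721 -2357772/7299721; -2357772/7299721 2423906/7299721]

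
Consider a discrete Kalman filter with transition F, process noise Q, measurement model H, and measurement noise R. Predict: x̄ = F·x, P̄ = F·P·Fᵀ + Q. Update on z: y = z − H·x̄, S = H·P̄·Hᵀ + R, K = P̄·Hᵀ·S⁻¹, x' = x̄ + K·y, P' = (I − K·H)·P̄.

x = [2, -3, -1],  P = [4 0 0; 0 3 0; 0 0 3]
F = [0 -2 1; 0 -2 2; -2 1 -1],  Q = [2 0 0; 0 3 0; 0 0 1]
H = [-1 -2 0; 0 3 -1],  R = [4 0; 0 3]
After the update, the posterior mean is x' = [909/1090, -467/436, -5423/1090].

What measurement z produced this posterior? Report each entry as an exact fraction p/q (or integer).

z = [2, 2]

x̄ = F·x = [5, 4, -6]
P̄ = F·P·Fᵀ + Q = [17 18 -9; 18 27 -12; -9 -12 23]
S = H·P̄·Hᵀ + R = [201 -249; -249 341]
K = P̄·Hᵀ·S⁻¹ = [-1193/3270 -89/1090; -93/436 51/436; -573/1090 -607/1090]
x' − x̄ = [-4541/1090, -2211/436, 1117/1090] = K·y
y = (KᵀK)⁻¹·Kᵀ·(x' − x̄) = [15, -16]
z = y + H·x̄ = [15, -16] + [-13, 18] = [2, 2]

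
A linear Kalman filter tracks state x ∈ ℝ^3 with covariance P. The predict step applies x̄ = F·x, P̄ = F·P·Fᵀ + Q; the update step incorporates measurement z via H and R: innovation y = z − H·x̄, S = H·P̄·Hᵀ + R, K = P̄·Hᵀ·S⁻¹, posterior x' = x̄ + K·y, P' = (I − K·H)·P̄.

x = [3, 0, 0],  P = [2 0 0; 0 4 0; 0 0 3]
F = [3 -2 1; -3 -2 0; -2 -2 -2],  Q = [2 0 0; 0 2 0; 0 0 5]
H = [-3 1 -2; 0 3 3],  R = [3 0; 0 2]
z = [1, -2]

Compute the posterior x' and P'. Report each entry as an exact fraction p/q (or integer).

x̄ = F·x = [9, -9, -6]
P̄ = F·P·Fᵀ + Q = [39 -2 -2; -2 36 28; -2 28 41]
y = z − H·x̄ = [25, 43]
S = H·P̄·Hᵀ + R = [430 -186; -186 1199]
K = P̄·Hᵀ·S⁻¹ = [-140117/480974 -13275/240487; 9463/240487 39978/240487; -9525/240487 40041/240487]
x' = x̄ + K·y = [-24293/36998, -16058/18499, 3132/18499]
P' = (I − K·H)·P̄ = [2325931/480974 1087007/240487 -1095857/240487; 1087007/240487 1114238/240487 -1087586/240487; -1095857/240487 -1087586/240487 1114280/240487]

x' = [-24293/36998, -16058/18499, 3132/18499]
P' = [2325931/480974 1087007/240487 -1095857/240487; 1087007/240487 1114238/240487 -1087586/240487; -1095857/240487 -1087586/240487 1114280/240487]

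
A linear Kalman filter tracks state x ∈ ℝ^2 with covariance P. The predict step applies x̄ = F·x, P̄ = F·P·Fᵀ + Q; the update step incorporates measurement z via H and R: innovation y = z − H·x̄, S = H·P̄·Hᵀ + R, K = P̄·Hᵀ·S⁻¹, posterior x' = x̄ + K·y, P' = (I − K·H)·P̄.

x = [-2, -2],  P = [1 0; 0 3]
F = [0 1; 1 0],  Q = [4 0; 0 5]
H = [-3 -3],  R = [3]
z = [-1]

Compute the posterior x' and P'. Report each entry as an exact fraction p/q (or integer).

x̄ = F·x = [-2, -2]
P̄ = F·P·Fᵀ + Q = [7 0; 0 6]
y = z − H·x̄ = [-13]
S = H·P̄·Hᵀ + R = [120]
K = P̄·Hᵀ·S⁻¹ = [-7/40; -3/20]
x' = x̄ + K·y = [11/40, -1/20]
P' = (I − K·H)·P̄ = [133/40 -63/20; -63/20 33/10]

x' = [11/40, -1/20]
P' = [133/40 -63/20; -63/20 33/10]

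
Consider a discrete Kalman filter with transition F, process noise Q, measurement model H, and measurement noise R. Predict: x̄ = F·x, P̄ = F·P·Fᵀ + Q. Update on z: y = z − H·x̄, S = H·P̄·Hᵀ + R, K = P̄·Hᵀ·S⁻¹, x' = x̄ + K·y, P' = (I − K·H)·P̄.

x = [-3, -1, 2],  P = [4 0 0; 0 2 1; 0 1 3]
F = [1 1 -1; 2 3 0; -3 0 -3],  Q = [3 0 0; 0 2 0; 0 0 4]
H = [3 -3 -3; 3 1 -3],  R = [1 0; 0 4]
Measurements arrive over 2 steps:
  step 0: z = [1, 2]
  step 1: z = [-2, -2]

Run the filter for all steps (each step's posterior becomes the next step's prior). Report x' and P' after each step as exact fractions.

step 0: x' = [-614612/185029, 30195/185029, -711549/185029], P' = [1198341/185029 15455/185029 1185798/185029; 15455/185029 57204/185029 -26565/185029; 1185798/185029 -26565/185029 1220527/185029]
step 1: x' = [35804321582/38912848173, -41899115/38912848173, 20717996809/12970949391], P' = [150643852610/38912848173 1295953990/38912848173 49929007288/12970949391; 1295953990/38912848173 11791610162/38912848173 -2464086868/12970949391; 49929007288/12970949391 -2464086868/12970949391 17642646932/4323649797]

step 0: x̄ = F·x = [-6, -9, 3]
step 0: P̄ = F·P·Fᵀ + Q = [10 11 -6; 11 36 -33; -6 -33 67]
step 0: y = z − H·x̄ = [1, 38]
step 0: S = H·P̄·Hᵀ + R = [334 429; 429 1105]
step 0: K = P̄·Hᵀ·S⁻¹ = [-672/14233 13271/185029; -3504/14233 45816/185029; -1884/14233 -32688/185029]
step 0: x' = x̄ + K·y = [-614612/185029, 30195/185029, -711549/185029]
step 0: P' = (I − K·H)·P̄ = [1198341/185029 15455/185029 1185798/185029; 15455/185029 57204/185029 -26565/185029; 1185798/185029 -26565/185029 1220527/185029]
step 1: x̄ = F·x = [127132/185029, -1138639/185029, 3978483/185029]
step 1: P̄ = F·P·Fᵀ + Q = [743603/185029 353668/185029 99888/185029; 353668/185029 5863718/185029 -14204844/185029; 99888/185029 -14204844/185029 43854292/185029]
step 1: y = z − H·x̄ = [7768078/185029, 12322634/185029]
step 1: S = H·P̄·Hᵀ + R = [190488346/185029 294640845/185029; 294640845/185029 493537977/185029]
step 1: K = P̄·Hᵀ·S⁻¹ = [-439123244/12970949391 966611557/38912848173; -3103395568/12970949391 9464063486/38912848173; -534846640/4323649797 -2865221848/12970949391]
step 1: x' = x̄ + K·y = [35804321582/38912848173, -41899115/38912848173, 20717996809/12970949391]
step 1: P' = (I − K·H)·P̄ = [150643852610/38912848173 1295953990/38912848173 49929007288/12970949391; 1295953990/38912848173 11791610162/38912848173 -2464086868/12970949391; 49929007288/12970949391 -2464086868/12970949391 17642646932/4323649797]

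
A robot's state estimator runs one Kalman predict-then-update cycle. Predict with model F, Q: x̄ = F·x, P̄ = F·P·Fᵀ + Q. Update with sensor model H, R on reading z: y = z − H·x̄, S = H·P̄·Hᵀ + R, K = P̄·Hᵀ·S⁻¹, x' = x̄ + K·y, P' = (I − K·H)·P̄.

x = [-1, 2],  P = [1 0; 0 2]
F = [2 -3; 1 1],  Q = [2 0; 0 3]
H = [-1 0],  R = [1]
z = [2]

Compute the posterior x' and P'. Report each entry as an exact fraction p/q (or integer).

x' = [-56/25, 1/25]
P' = [24/25 -4/25; -4/25 134/25]

x̄ = F·x = [-8, 1]
P̄ = F·P·Fᵀ + Q = [24 -4; -4 6]
y = z − H·x̄ = [-6]
S = H·P̄·Hᵀ + R = [25]
K = P̄·Hᵀ·S⁻¹ = [-24/25; 4/25]
x' = x̄ + K·y = [-56/25, 1/25]
P' = (I − K·H)·P̄ = [24/25 -4/25; -4/25 134/25]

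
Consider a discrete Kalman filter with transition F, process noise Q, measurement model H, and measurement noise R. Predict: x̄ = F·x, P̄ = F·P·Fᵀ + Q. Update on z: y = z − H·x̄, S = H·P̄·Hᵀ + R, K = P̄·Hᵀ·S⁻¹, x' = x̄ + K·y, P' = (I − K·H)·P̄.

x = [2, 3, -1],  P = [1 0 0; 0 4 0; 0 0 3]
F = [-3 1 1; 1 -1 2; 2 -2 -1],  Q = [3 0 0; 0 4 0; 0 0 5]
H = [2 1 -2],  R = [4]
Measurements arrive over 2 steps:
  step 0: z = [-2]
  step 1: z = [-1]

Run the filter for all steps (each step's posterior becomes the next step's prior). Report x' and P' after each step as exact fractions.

step 0: x' = [-117/47, -130/47, -133/47], P' = [1210/329 -1110/329 513/329; -1110/329 6788/329 2262/329; 513/329 2262/329 1816/329]
step 1: x' = [926566/263231, -1544209/263231, 288513/263231], P' = [4029217/526462 -3105016/263231 689899/526462; -3105016/263231 7647428/263231 753068/263231; 689899/526462 753068/263231 1768181/526462]

step 0: x̄ = F·x = [-4, -3, -1]
step 0: P̄ = F·P·Fᵀ + Q = [19 -1 -17; -1 21 4; -17 4 28]
step 0: y = z − H·x̄ = [7]
step 0: S = H·P̄·Hᵀ + R = [329]
step 0: K = P̄·Hᵀ·S⁻¹ = [71/329; 11/329; -86/329]
step 0: x' = x̄ + K·y = [-117/47, -130/47, -133/47]
step 0: P' = (I − K·H)·P̄ = [1210/329 -1110/329 513/329; -1110/329 6788/329 2262/329; 513/329 2262/329 1816/329]
step 1: x̄ = F·x = [88/47, -253/47, 159/47]
step 1: P̄ = F·P·Fᵀ + Q = [28587/329 -1647/47 -35753/329; -1647/47 1686/47 1651/47; -35753/329 1651/47 51329/329]
step 1: y = z − H·x̄ = [348/47]
step 1: S = H·P̄·Hᵀ + R = [526462/329]
step 1: K = P̄·Hᵀ·S⁻¹ = [117151/526462; -17185/263231; -162607/526462]
step 1: x' = x̄ + K·y = [926566/263231, -1544209/263231, 288513/263231]
step 1: P' = (I − K·H)·P̄ = [4029217/526462 -3105016/263231 689899/526462; -3105016/263231 7647428/263231 753068/263231; 689899/526462 753068/263231 1768181/526462]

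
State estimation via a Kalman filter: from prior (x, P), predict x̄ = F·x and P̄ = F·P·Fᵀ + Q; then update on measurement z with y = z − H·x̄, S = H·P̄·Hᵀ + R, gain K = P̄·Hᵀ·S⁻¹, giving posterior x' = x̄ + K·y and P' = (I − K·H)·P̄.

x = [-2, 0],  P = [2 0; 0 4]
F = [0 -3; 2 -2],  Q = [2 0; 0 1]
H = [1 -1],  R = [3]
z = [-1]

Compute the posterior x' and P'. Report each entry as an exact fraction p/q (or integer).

x̄ = F·x = [0, -4]
P̄ = F·P·Fᵀ + Q = [38 24; 24 25]
y = z − H·x̄ = [-5]
S = H·P̄·Hᵀ + R = [18]
K = P̄·Hᵀ·S⁻¹ = [7/9; -1/18]
x' = x̄ + K·y = [-35/9, -67/18]
P' = (I − K·H)·P̄ = [244/9 223/9; 223/9 449/18]

x' = [-35/9, -67/18]
P' = [244/9 223/9; 223/9 449/18]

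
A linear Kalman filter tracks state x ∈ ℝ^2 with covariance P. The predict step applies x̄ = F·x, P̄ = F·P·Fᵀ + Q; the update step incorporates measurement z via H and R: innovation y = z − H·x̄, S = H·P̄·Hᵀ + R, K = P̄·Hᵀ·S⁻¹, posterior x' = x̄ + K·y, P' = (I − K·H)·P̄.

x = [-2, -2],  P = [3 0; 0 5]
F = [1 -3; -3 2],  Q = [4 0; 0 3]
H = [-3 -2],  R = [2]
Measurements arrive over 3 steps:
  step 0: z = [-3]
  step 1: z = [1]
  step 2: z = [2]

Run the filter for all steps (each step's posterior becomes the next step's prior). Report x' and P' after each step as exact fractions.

step 0: x̄ = F·x = [4, 2]
step 0: P̄ = F·P·Fᵀ + Q = [52 -39; -39 50]
step 0: y = z − H·x̄ = [13]
step 0: S = H·P̄·Hᵀ + R = [202]
step 0: K = P̄·Hᵀ·S⁻¹ = [-39/101; 17/202]
step 0: x' = x̄ + K·y = [-103/101, 625/202]
step 0: P' = (I − K·H)·P̄ = [2210/101 -3276/101; -3276/101 9811/202]
step 1: x̄ = F·x = [-2081/202, 934/101]
step 1: P̄ = F·P·Fᵀ + Q = [132839/202 -72099/101; -72099/101 79127/101]
step 1: y = z − H·x̄ = [-2305/202]
step 1: S = H·P̄·Hᵀ + R = [98595/202]
step 1: K = P̄·Hᵀ·S⁻¹ = [-36707/32865; 116086/98595]
step 1: x' = x̄ + K·y = [16057/6573, -82577/19719]
step 1: P' = (I − K·H)·P̄ = [533898/10955 -2365834/32865; -2365834/32865 10530167/98595]
step 2: x̄ = F·x = [32878/2191, -309667/19719]
step 2: P̄ = F·P·Fᵀ + Q = [15839553/10955 -3459306/2191; -3459306/2191 34166443/19719]
step 2: y = z − H·x̄ = [307810/19719]
step 2: S = H·P̄·Hᵀ + R = [98504603/98595]
step 2: K = P̄·Hᵀ·S⁻¹ = [-116330391/98504603; 125341880/98504603]
step 2: x' = x̄ + K·y = [-337742716/98504603, 409648521/98504603]
step 2: P' = (I − K·H)·P̄ = [5169228150/98504603 -7637511834/98504603; -7637511834/98504603 11330925871/98504603]

step 0: x' = [-103/101, 625/202], P' = [2210/101 -3276/101; -3276/101 9811/202]
step 1: x' = [16057/6573, -82577/19719], P' = [533898/10955 -2365834/32865; -2365834/32865 10530167/98595]
step 2: x' = [-337742716/98504603, 409648521/98504603], P' = [5169228150/98504603 -7637511834/98504603; -7637511834/98504603 11330925871/98504603]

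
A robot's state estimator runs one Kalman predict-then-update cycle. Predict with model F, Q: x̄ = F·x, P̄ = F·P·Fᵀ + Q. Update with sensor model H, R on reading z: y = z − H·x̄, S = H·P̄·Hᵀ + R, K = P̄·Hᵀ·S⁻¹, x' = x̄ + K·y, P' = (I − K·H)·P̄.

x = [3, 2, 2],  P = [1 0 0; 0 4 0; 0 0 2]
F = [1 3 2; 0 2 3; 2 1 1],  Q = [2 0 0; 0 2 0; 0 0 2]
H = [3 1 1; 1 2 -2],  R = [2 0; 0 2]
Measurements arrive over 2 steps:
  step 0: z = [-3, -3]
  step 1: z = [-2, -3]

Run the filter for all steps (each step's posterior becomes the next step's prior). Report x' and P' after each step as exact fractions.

step 0: x' = [-5851/3552, 2461/3552, 1859/1184], P' = [3229/3552 -4811/3552 -3199/3552; -4811/3552 3055/1184 5881/3552; -3199/3552 5881/3552 1703/1184]
step 1: x' = [-30774685/37566303, -12575747/37566303, 5486946/12522101], P' = [6840948/12522101 -9047202/12522101 -5876966/12522101; -9047202/12522101 18515534/12522101 11241942/12522101; -5876966/12522101 11241942/12522101 11270924/12522101]

step 0: x̄ = F·x = [13, 10, 10]
step 0: P̄ = F·P·Fᵀ + Q = [47 36 18; 36 36 14; 18 14 12]
step 0: y = z − H·x̄ = [-62, -16]
step 0: S = H·P̄·Hᵀ + R = [825 351; 351 201]
step 0: K = P̄·Hᵀ·S⁻¹ = [559/2368 5/7104; 613/7104 1757/7104; 1393/7104 -1655/7104]
step 0: x' = x̄ + K·y = [-5851/3552, 2461/3552, 1859/1184]
step 0: P' = (I − K·H)·P̄ = [3229/3552 -4811/3552 -3199/3552; -4811/3552 3055/1184 5881/3552; -3199/3552 5881/3552 1703/1184]
step 1: x̄ = F·x = [6343/1776, 21653/3552, -229/222]
step 1: P̄ = F·P·Fᵀ + Q = [11847/296 23813/592 249/37; 23813/592 53439/1184 513/74; 249/37 513/74 146/37]
step 1: y = z − H·x̄ = [-63151/3552, -9247/444]
step 1: S = H·P̄·Hᵀ + R = [836951/1184 66655/148; 66655/148 11724/37]
step 1: K = P̄·Hᵀ·S⁻¹ = [2799338/12522101 250238/12522101; 1307935/12522101 2749991/12522101; 2440984/12522101 -2967465/12522101]
step 1: x' = x̄ + K·y = [-30774685/37566303, -12575747/37566303, 5486946/12522101]
step 1: P' = (I − K·H)·P̄ = [6840948/12522101 -9047202/12522101 -5876966/12522101; -9047202/12522101 18515534/12522101 11241942/12522101; -5876966/12522101 11241942/12522101 11270924/12522101]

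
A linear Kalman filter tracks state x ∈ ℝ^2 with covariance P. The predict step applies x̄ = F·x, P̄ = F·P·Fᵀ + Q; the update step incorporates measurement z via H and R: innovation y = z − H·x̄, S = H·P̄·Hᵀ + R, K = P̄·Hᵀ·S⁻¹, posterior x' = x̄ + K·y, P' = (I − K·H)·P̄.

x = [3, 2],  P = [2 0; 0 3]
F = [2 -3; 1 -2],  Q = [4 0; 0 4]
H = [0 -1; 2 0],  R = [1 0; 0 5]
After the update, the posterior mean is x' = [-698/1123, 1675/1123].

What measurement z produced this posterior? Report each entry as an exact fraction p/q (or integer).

x̄ = F·x = [0, -1]
P̄ = F·P·Fᵀ + Q = [39 22; 22 18]
S = H·P̄·Hᵀ + R = [19 -44; -44 161]
K = P̄·Hᵀ·S⁻¹ = [-110/1123 514/1123; -962/1123 44/1123]
x' − x̄ = [-698/1123, 2798/1123] = K·y
y = (KᵀK)⁻¹·Kᵀ·(x' − x̄) = [-3, -2]
z = y + H·x̄ = [-3, -2] + [1, 0] = [-2, -2]

z = [-2, -2]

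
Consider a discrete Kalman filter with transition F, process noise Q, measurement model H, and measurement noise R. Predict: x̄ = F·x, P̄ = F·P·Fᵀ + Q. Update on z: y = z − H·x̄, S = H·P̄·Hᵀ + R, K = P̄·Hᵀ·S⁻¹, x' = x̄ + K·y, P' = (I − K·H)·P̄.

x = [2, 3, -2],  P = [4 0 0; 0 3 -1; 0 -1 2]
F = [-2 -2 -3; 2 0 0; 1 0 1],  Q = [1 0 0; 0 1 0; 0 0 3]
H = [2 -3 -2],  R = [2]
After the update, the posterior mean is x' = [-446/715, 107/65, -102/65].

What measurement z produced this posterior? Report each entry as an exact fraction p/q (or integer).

z = [-3]

x̄ = F·x = [-4, 4, 0]
P̄ = F·P·Fᵀ + Q = [35 -16 -12; -16 17 8; -12 8 9]
S = H·P̄·Hᵀ + R = [715]
K = P̄·Hᵀ·S⁻¹ = [142/715; -9/65; -6/65]
x' − x̄ = [2414/715, -153/65, -102/65] = K·y
y = (KᵀK)⁻¹·Kᵀ·(x' − x̄) = [17]
z = y + H·x̄ = [17] + [-20] = [-3]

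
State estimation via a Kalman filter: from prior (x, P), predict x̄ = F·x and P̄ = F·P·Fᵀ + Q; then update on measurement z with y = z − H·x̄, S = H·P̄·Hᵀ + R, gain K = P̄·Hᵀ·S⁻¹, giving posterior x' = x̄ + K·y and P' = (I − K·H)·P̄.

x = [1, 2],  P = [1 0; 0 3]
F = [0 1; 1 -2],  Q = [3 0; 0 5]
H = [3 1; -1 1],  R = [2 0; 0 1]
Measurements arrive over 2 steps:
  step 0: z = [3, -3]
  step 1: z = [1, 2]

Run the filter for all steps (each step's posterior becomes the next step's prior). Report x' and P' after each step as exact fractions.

step 0: x' = [950/631, -981/631], P' = [114/631 -42/631; -42/631 414/631]
step 1: x' = [-49653/159457, 313042/159457], P' = [56877/318914 -19161/318914; -19161/318914 201817/318914]

step 0: x̄ = F·x = [2, -3]
step 0: P̄ = F·P·Fᵀ + Q = [6 -6; -6 18]
step 0: y = z − H·x̄ = [0, 2]
step 0: S = H·P̄·Hᵀ + R = [38 -12; -12 37]
step 0: K = P̄·Hᵀ·S⁻¹ = [150/631 -156/631; 144/631 456/631]
step 0: x' = x̄ + K·y = [950/631, -981/631]
step 0: P' = (I − K·H)·P̄ = [114/631 -42/631; -42/631 414/631]
step 1: x̄ = F·x = [-981/631, 2912/631]
step 1: P̄ = F·P·Fᵀ + Q = [2307/631 -870/631; -870/631 5093/631]
step 1: y = z − H·x̄ = [662/631, -2631/631]
step 1: S = H·P̄·Hᵀ + R = [21898/631 -3568/631; -3568/631 9771/631]
step 1: K = P̄·Hᵀ·S⁻¹ = [75735/318914 -38019/159457; 72167/318914 110489/159457]
step 1: x' = x̄ + K·y = [-49653/159457, 313042/159457]
step 1: P' = (I − K·H)·P̄ = [56877/318914 -19161/318914; -19161/318914 201817/318914]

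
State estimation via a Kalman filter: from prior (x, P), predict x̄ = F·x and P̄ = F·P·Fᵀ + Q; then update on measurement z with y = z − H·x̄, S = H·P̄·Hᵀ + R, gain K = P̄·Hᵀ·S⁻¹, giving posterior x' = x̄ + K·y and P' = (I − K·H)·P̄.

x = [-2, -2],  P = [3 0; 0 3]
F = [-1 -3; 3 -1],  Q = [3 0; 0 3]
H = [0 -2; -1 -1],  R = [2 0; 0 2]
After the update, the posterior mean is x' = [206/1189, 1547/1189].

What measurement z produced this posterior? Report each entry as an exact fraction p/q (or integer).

z = [-3, -1]

x̄ = F·x = [8, -4]
P̄ = F·P·Fᵀ + Q = [33 0; 0 33]
S = H·P̄·Hᵀ + R = [134 66; 66 68]
K = P̄·Hᵀ·S⁻¹ = [1089/2378 -2211/2378; -1155/2378 -33/2378]
x' − x̄ = [-9306/1189, 6303/1189] = K·y
y = (KᵀK)⁻¹·Kᵀ·(x' − x̄) = [-11, 3]
z = y + H·x̄ = [-11, 3] + [8, -4] = [-3, -1]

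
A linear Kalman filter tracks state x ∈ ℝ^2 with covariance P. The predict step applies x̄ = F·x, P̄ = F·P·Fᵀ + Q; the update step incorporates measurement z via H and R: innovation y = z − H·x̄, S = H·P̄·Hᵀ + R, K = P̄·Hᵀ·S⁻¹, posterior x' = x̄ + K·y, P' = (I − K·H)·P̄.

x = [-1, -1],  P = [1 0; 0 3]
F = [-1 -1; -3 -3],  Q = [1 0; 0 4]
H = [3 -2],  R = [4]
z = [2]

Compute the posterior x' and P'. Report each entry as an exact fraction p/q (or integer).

x' = [58/65, 38/65]
P' = [244/65 384/65; 384/65 664/65]

x̄ = F·x = [2, 6]
P̄ = F·P·Fᵀ + Q = [5 12; 12 40]
y = z − H·x̄ = [8]
S = H·P̄·Hᵀ + R = [65]
K = P̄·Hᵀ·S⁻¹ = [-9/65; -44/65]
x' = x̄ + K·y = [58/65, 38/65]
P' = (I − K·H)·P̄ = [244/65 384/65; 384/65 664/65]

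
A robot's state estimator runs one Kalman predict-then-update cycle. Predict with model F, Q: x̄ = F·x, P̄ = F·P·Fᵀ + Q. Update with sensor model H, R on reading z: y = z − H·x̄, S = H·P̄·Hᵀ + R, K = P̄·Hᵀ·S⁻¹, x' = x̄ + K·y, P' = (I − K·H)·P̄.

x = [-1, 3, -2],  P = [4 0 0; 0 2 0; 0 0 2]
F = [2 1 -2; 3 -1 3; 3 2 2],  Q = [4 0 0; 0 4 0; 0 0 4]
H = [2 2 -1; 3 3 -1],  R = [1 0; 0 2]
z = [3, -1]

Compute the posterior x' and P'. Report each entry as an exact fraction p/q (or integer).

x̄ = F·x = [5, -12, -1]
P̄ = F·P·Fᵀ + Q = [30 10 20; 10 60 44; 20 44 56]
y = z − H·x̄ = [16, 19]
S = H·P̄·Hᵀ + R = [241 396; 396 664]
K = P̄·Hᵀ·S⁻¹ = [30/401 85/802; -249/401 995/1604; -756/401 533/401]
x' = x̄ + K·y = [6585/802, -16279/1604, -2370/401]
P' = (I − K·H)·P̄ = [5980/401 -5925/401 80/401; -5925/401 13343/802 1742/401; 80/401 1742/401 4400/401]

x' = [6585/802, -16279/1604, -2370/401]
P' = [5980/401 -5925/401 80/401; -5925/401 13343/802 1742/401; 80/401 1742/401 4400/401]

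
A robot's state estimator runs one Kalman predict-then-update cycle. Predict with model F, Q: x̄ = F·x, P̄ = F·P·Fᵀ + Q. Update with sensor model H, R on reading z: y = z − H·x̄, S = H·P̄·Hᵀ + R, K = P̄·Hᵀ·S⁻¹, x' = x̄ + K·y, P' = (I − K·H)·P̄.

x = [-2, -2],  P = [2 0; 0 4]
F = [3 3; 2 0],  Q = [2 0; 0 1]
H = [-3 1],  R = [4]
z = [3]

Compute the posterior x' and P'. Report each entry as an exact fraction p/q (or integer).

x̄ = F·x = [-12, -4]
P̄ = F·P·Fᵀ + Q = [56 12; 12 9]
y = z − H·x̄ = [-29]
S = H·P̄·Hᵀ + R = [445]
K = P̄·Hᵀ·S⁻¹ = [-156/445; -27/445]
x' = x̄ + K·y = [-816/445, -997/445]
P' = (I − K·H)·P̄ = [584/445 1128/445; 1128/445 3276/445]

x' = [-816/445, -997/445]
P' = [584/445 1128/445; 1128/445 3276/445]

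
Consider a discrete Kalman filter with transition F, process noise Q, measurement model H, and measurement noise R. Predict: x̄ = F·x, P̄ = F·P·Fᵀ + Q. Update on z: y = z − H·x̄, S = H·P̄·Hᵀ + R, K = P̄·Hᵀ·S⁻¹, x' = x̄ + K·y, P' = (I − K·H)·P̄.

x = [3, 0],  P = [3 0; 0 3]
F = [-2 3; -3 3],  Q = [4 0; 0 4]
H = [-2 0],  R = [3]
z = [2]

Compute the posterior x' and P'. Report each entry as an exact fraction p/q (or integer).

x' = [-38/35, -27/7]
P' = [129/175 27/35; 27/35 82/7]

x̄ = F·x = [-6, -9]
P̄ = F·P·Fᵀ + Q = [43 45; 45 58]
y = z − H·x̄ = [-10]
S = H·P̄·Hᵀ + R = [175]
K = P̄·Hᵀ·S⁻¹ = [-86/175; -18/35]
x' = x̄ + K·y = [-38/35, -27/7]
P' = (I − K·H)·P̄ = [129/175 27/35; 27/35 82/7]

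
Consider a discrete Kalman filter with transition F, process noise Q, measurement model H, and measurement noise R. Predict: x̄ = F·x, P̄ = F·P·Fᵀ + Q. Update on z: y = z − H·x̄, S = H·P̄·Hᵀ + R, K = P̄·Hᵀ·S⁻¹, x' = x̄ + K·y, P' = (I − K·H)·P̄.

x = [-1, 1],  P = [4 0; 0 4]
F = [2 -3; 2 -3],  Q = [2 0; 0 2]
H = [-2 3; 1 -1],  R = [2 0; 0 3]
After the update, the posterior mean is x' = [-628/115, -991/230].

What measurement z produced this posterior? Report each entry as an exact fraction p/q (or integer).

x̄ = F·x = [-5, -5]
P̄ = F·P·Fᵀ + Q = [54 52; 52 54]
S = H·P̄·Hᵀ + R = [80 -10; -10 7]
K = P̄·Hᵀ·S⁻¹ = [89/115 32/23; 193/230 21/23]
x' − x̄ = [-53/115, 159/230] = K·y
y = (KᵀK)⁻¹·Kᵀ·(x' − x̄) = [3, -2]
z = y + H·x̄ = [3, -2] + [-5, 0] = [-2, -2]

z = [-2, -2]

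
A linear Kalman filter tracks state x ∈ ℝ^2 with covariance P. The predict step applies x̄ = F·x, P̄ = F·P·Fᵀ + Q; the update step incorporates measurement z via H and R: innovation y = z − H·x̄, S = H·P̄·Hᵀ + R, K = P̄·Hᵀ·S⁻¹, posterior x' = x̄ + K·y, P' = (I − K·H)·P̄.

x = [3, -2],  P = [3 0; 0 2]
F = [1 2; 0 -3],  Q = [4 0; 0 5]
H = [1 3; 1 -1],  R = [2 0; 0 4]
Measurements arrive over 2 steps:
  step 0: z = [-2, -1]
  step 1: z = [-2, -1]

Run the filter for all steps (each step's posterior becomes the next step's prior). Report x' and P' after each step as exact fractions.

step 0: x̄ = F·x = [-1, 6]
step 0: P̄ = F·P·Fᵀ + Q = [15 -12; -12 23]
step 0: y = z − H·x̄ = [-19, 6]
step 0: S = H·P̄·Hᵀ + R = [152 -78; -78 66]
step 0: K = P̄·Hᵀ·S⁻¹ = [60/329 411/658; 86/329 -437/1974]
step 0: x' = x̄ + K·y = [-236/329, -97/329]
step 0: P' = (I − K·H)·P̄ = [1293/658 -351/658; -351/658 695/1974]
step 1: x̄ = F·x = [-430/329, 291/329]
step 1: P̄ = F·P·Fᵀ + Q = [10343/1974 -337/658; -337/658 5375/658]
step 1: y = z − H·x̄ = [-1101/329, 56/47]
step 1: S = H·P̄·Hᵀ + R = [76675/987 -2861/141; -2861/141 2599/141]
step 1: K = P̄·Hᵀ·S⁻¹ = [91281/503479 257590/503479; 131335/503479 -92539/503479]
step 1: x' = x̄ + K·y = [-656599/503479, -104446/503479]
step 1: P' = (I − K·H)·P̄ = [1636821/1006958 -423899/1006958; -423899/1006958 316413/1006958]

step 0: x' = [-236/329, -97/329], P' = [1293/658 -351/658; -351/658 695/1974]
step 1: x' = [-656599/503479, -104446/503479], P' = [1636821/1006958 -423899/1006958; -423899/1006958 316413/1006958]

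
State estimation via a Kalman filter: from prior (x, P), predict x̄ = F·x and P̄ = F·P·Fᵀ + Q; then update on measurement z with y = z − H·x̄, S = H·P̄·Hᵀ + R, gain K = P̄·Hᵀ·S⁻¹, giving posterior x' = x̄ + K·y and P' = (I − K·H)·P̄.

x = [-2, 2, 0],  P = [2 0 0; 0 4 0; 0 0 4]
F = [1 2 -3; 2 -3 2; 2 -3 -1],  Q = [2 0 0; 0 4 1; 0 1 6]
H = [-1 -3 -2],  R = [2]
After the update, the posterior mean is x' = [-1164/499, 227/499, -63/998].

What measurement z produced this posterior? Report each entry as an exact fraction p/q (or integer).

z = [1]

x̄ = F·x = [2, -10, -10]
P̄ = F·P·Fᵀ + Q = [56 -44 -8; -44 64 37; -8 37 54]
S = H·P̄·Hᵀ + R = [998]
K = P̄·Hᵀ·S⁻¹ = [46/499; -111/499; -211/998]
x' − x̄ = [-2162/499, 5217/499, 9917/998] = K·y
y = (KᵀK)⁻¹·Kᵀ·(x' − x̄) = [-47]
z = y + H·x̄ = [-47] + [48] = [1]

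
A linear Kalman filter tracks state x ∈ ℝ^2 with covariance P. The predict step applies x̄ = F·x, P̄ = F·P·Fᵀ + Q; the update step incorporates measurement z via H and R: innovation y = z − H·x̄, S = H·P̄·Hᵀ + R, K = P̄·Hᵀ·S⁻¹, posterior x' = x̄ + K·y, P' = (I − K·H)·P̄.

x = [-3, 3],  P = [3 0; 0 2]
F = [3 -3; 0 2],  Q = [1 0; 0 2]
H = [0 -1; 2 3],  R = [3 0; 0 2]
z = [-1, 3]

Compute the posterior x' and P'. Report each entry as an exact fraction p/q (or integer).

x̄ = F·x = [-18, 6]
P̄ = F·P·Fᵀ + Q = [46 -12; -12 10]
y = z − H·x̄ = [5, 21]
S = H·P̄·Hᵀ + R = [13 -6; -6 132]
K = P̄·Hᵀ·S⁻¹ = [8/7 10/21; -107/140 3/280]
x' = x̄ + K·y = [-16/7, 673/280]
P' = (I − K·H)·P̄ = [118/21 -24/7; -24/7 321/140]

x' = [-16/7, 673/280]
P' = [118/21 -24/7; -24/7 321/140]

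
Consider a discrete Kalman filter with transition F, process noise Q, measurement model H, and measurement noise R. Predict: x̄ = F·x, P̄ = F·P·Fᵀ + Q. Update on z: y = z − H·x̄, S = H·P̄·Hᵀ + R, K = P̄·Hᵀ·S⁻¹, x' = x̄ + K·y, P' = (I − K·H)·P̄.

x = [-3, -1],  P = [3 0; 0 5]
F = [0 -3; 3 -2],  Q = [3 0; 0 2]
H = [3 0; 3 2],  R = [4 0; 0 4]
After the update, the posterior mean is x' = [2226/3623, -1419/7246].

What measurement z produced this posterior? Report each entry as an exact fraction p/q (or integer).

z = [1, 2]

x̄ = F·x = [3, -7]
P̄ = F·P·Fᵀ + Q = [48 30; 30 49]
S = H·P̄·Hᵀ + R = [436 612; 612 992]
K = P̄·Hᵀ·S⁻¹ = [1125/3623 51/3623; -1611/3623 3361/7246]
x' − x̄ = [-8643/3623, 49303/7246] = K·y
y = (KᵀK)⁻¹·Kᵀ·(x' − x̄) = [-8, 7]
z = y + H·x̄ = [-8, 7] + [9, -5] = [1, 2]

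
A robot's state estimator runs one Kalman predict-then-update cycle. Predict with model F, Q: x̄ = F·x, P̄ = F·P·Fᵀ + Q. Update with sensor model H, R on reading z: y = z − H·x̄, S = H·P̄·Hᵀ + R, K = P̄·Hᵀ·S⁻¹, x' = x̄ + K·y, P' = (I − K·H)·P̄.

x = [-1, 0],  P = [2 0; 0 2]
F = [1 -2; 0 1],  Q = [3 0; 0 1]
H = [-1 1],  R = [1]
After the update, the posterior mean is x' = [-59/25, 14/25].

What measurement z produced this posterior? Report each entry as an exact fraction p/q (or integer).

z = [3]

x̄ = F·x = [-1, 0]
P̄ = F·P·Fᵀ + Q = [13 -4; -4 3]
S = H·P̄·Hᵀ + R = [25]
K = P̄·Hᵀ·S⁻¹ = [-17/25; 7/25]
x' − x̄ = [-34/25, 14/25] = K·y
y = (KᵀK)⁻¹·Kᵀ·(x' − x̄) = [2]
z = y + H·x̄ = [2] + [1] = [3]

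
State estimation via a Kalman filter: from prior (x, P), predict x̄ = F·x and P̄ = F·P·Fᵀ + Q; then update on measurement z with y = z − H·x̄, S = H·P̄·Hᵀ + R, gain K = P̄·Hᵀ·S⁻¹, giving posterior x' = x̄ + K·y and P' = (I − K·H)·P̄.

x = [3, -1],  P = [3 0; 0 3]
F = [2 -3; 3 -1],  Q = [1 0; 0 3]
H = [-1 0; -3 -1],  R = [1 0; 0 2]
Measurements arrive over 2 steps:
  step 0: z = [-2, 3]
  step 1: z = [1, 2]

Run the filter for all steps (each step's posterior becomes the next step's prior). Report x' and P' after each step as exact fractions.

step 0: x̄ = F·x = [9, 10]
step 0: P̄ = F·P·Fᵀ + Q = [40 27; 27 33]
step 0: y = z − H·x̄ = [7, 40]
step 0: S = H·P̄·Hᵀ + R = [41 147; 147 557]
step 0: K = P̄·Hᵀ·S⁻¹ = [-671/1228 -147/1228; 1719/1228 -705/1228]
step 0: x' = x̄ + K·y = [475/1228, -3887/1228]
step 0: P' = (I − K·H)·P̄ = [671/1228 -1719/1228; -1719/1228 6567/1228]
step 1: x̄ = F·x = [12611/1228, 1328/307]
step 1: P̄ = F·P·Fᵀ + Q = [83643/1228 10659/307; 10659/307 6651/307]
step 1: y = z − H·x̄ = [13839/1228, 45601/1228]
step 1: S = H·P̄·Hᵀ + R = [84871/1228 293565/1228; 293565/1228 1037663/1228]
step 1: K = P̄·Hᵀ·S⁻¹ = [-499053/1536716 -293565/1536716; 910029/1536716 -486279/1536716]
step 1: x' = x̄ + K·y = [-744077/1536716, -1154627/1536716]
step 1: P' = (I − K·H)·P̄ = [499053/1536716 -910029/1536716; -910029/1536716 3702645/1536716]

step 0: x' = [475/1228, -3887/1228], P' = [671/1228 -1719/1228; -1719/1228 6567/1228]
step 1: x' = [-744077/1536716, -1154627/1536716], P' = [499053/1536716 -910029/1536716; -910029/1536716 3702645/1536716]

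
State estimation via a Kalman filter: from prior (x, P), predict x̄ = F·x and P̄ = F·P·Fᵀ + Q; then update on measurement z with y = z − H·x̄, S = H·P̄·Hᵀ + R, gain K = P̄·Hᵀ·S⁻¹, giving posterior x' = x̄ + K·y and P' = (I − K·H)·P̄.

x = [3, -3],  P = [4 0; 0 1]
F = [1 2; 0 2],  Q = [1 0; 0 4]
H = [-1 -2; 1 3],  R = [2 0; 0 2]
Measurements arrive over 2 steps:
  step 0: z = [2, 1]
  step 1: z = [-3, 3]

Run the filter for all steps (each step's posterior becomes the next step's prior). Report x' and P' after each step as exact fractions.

step 0: x̄ = F·x = [-3, -6]
step 0: P̄ = F·P·Fᵀ + Q = [9 4; 4 8]
step 0: y = z − H·x̄ = [-13, 22]
step 0: S = H·P̄·Hᵀ + R = [59 -77; -77 107]
step 0: K = P̄·Hᵀ·S⁻¹ = [-101/192 -35/192; 1/24 7/24]
step 0: x' = x̄ + K·y = [-11/64, -1/8]
step 0: P' = (I − K·H)·P̄ = [373/96 -17/12; -17/12 2/3]
step 1: x̄ = F·x = [-27/64, -1/4]
step 1: P̄ = F·P·Fᵀ + Q = [181/96 -1/6; -1/6 20/3]
step 1: y = z − H·x̄ = [-251/64, 267/64]
step 1: S = H·P̄·Hᵀ + R = [2869/96 -3941/96; -3941/96 6037/96]
step 1: K = P̄·Hᵀ·S⁻¹ = [-115/548 -63/548; -331/4658 1253/4658]
step 1: x' = x̄ + K·y = [-43/548, 5361/4658]
step 1: P' = (I − K·H)·P̄ = [471/274 -89/137; -89/137 922/2329]

step 0: x' = [-11/64, -1/8], P' = [373/96 -17/12; -17/12 2/3]
step 1: x' = [-43/548, 5361/4658], P' = [471/274 -89/137; -89/137 922/2329]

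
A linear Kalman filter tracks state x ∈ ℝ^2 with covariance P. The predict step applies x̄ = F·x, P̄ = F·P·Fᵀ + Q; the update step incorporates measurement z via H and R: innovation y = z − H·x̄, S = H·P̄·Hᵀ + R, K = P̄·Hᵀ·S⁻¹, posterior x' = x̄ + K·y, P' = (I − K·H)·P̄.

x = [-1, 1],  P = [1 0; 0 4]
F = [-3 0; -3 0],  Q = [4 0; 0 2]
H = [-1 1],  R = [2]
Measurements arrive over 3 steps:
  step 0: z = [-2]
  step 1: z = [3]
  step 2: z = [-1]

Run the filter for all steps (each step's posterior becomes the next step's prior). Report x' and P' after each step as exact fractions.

step 0: x̄ = F·x = [3, 3]
step 0: P̄ = F·P·Fᵀ + Q = [13 9; 9 11]
step 0: y = z − H·x̄ = [-2]
step 0: S = H·P̄·Hᵀ + R = [8]
step 0: K = P̄·Hᵀ·S⁻¹ = [-1/2; 1/4]
step 0: x' = x̄ + K·y = [4, 5/2]
step 0: P' = (I − K·H)·P̄ = [11 10; 10 21/2]
step 1: x̄ = F·x = [-12, -12]
step 1: P̄ = F·P·Fᵀ + Q = [103 99; 99 101]
step 1: y = z − H·x̄ = [3]
step 1: S = H·P̄·Hᵀ + R = [8]
step 1: K = P̄·Hᵀ·S⁻¹ = [-1/2; 1/4]
step 1: x' = x̄ + K·y = [-27/2, -45/4]
step 1: P' = (I − K·H)·P̄ = [101 100; 100 201/2]
step 2: x̄ = F·x = [81/2, 81/2]
step 2: P̄ = F·P·Fᵀ + Q = [913 909; 909 911]
step 2: y = z − H·x̄ = [-1]
step 2: S = H·P̄·Hᵀ + R = [8]
step 2: K = P̄·Hᵀ·S⁻¹ = [-1/2; 1/4]
step 2: x' = x̄ + K·y = [41, 161/4]
step 2: P' = (I − K·H)·P̄ = [911 910; 910 1821/2]

step 0: x' = [4, 5/2], P' = [11 10; 10 21/2]
step 1: x' = [-27/2, -45/4], P' = [101 100; 100 201/2]
step 2: x' = [41, 161/4], P' = [911 910; 910 1821/2]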